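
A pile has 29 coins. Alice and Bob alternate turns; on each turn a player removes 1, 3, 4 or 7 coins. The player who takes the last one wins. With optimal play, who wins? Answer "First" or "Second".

i:   0  1  2  3  4  5  6  7  8  9 10 11 12 13 14 15 16 17 18 19 20 21 22 23 24 25 26 27 28 29
     L  W  L  W  W  W  W  W  L  W  L  W  W  W  W  W  L  W  L  W  W  W  W  W  L  W  L  W  W  W
Position 29 is W, so the first player wins.

First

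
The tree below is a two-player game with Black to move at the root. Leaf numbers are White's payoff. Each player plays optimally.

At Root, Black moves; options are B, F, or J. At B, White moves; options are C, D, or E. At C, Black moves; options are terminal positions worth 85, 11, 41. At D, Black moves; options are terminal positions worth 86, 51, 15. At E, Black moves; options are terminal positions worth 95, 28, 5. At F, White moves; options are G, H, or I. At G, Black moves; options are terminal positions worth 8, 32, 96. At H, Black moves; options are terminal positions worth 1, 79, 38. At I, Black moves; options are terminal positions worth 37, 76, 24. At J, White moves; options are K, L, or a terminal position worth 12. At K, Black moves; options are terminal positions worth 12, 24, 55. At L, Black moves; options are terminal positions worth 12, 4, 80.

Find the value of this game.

C (Black): min(85, 11, 41) = 11
D (Black): min(86, 51, 15) = 15
E (Black): min(95, 28, 5) = 5
B (White): max(11, 15, 5) = 15
G (Black): min(8, 32, 96) = 8
H (Black): min(1, 79, 38) = 1
I (Black): min(37, 76, 24) = 24
F (White): max(8, 1, 24) = 24
K (Black): min(12, 24, 55) = 12
L (Black): min(12, 4, 80) = 4
J (White): max(12, 4, 12) = 12
Root (Black): min(15, 24, 12) = 12

12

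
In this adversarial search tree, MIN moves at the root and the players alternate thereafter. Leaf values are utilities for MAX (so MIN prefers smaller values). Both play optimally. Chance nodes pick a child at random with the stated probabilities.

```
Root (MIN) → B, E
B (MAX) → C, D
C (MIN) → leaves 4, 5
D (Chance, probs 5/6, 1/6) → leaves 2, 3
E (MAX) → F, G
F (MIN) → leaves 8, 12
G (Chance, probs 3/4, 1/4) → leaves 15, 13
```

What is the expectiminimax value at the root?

C (MIN): min(4, 5) = 4
D (Chance): 5/6·2 + 1/6·3 = 2.17
B (MAX): max(4, 2.17) = 4
F (MIN): min(8, 12) = 8
G (Chance): 3/4·15 + 1/4·13 = 14.5
E (MAX): max(8, 14.5) = 14.5
Root (MIN): min(4, 14.5) = 4

4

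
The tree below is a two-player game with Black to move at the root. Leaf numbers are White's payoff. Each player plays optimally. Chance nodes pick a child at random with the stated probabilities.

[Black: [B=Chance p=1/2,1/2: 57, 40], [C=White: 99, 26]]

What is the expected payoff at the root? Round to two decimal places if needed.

48.5

B (Chance): 1/2·57 + 1/2·40 = 48.5
C (White): max(99, 26) = 99
Root (Black): min(48.5, 99) = 48.5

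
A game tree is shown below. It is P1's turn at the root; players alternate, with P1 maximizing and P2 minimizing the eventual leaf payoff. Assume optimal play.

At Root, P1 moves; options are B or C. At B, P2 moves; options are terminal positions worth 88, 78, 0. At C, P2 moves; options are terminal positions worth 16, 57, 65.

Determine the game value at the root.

16

B (P2): min(88, 78, 0) = 0
C (P2): min(16, 57, 65) = 16
Root (P1): max(0, 16) = 16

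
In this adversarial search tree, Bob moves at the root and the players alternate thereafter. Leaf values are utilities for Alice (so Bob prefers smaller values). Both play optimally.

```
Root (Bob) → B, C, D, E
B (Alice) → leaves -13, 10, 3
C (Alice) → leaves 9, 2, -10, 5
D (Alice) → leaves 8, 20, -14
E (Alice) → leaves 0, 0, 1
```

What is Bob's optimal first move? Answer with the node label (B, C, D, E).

E

B (Alice): max(-13, 10, 3) = 10
C (Alice): max(9, 2, -10, 5) = 9
D (Alice): max(8, 20, -14) = 20
E (Alice): max(0, 0, 1) = 1
Root (Bob): min(10, 9, 20, 1) = 1
Bob picks the child with the lowest value: E (value 1).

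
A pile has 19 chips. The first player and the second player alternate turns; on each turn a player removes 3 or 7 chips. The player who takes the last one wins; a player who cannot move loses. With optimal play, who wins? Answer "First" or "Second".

First

Mark each pile size as W (mover wins) or L (mover loses):
i:   0  1  2  3  4  5  6  7  8  9 10 11 12 13 14 15 16 17 18 19
     L  L  L  W  W  W  L  W  W  W  L  L  L  W  W  W  L  W  W  W
Position 19 is W, so the first player wins.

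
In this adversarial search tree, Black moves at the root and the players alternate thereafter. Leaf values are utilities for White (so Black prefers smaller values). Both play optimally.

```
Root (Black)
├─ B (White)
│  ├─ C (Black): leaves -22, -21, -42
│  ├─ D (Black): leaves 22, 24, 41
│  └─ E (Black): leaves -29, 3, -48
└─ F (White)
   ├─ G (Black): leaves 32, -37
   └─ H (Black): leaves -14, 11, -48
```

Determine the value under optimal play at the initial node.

C (Black): min(-22, -21, -42) = -42
D (Black): min(22, 24, 41) = 22
E (Black): min(-29, 3, -48) = -48
B (White): max(-42, 22, -48) = 22
G (Black): min(32, -37) = -37
H (Black): min(-14, 11, -48) = -48
F (White): max(-37, -48) = -37
Root (Black): min(22, -37) = -37

-37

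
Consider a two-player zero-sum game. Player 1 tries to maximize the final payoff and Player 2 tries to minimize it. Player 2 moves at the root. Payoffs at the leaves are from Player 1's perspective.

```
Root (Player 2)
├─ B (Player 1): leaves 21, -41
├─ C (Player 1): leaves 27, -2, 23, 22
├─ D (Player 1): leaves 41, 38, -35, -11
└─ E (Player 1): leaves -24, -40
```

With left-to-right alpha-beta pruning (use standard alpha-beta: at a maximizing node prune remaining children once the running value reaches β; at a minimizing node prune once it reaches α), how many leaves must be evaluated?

B [α=-∞,β=+∞]: v=21
C [α=-∞,β=21]: v=27 after child 1 ≥ β → β-cutoff, skip 3
D [α=-∞,β=21]: v=41 after child 1 ≥ β → β-cutoff, skip 3
E [α=-∞,β=21]: v=-24
Root [α=-∞,β=+∞]: v=-24
Leaves evaluated: 6 of 12.

6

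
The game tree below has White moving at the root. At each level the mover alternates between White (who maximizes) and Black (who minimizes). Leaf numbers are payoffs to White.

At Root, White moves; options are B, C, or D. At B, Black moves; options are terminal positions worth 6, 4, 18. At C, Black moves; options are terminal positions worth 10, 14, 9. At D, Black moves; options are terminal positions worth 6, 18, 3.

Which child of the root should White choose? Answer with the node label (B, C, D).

B (Black): min(6, 4, 18) = 4
C (Black): min(10, 14, 9) = 9
D (Black): min(6, 18, 3) = 3
Root (White): max(4, 9, 3) = 9
White picks the child with the highest value: C (value 9).

C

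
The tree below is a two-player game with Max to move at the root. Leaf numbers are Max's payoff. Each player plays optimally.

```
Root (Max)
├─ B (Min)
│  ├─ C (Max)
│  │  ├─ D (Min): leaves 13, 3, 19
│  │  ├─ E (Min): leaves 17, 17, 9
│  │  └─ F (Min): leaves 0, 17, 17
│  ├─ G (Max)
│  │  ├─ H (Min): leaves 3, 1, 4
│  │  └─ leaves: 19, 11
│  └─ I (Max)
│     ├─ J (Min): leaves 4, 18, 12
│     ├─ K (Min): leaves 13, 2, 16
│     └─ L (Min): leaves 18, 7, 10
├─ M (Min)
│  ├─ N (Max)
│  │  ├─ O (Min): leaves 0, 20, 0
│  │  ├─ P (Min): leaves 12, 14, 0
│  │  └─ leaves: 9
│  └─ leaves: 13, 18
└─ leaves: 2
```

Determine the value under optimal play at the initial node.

D (Min): min(13, 3, 19) = 3
E (Min): min(17, 17, 9) = 9
F (Min): min(0, 17, 17) = 0
C (Max): max(3, 9, 0) = 9
H (Min): min(3, 1, 4) = 1
G (Max): max(1, 19, 11) = 19
J (Min): min(4, 18, 12) = 4
K (Min): min(13, 2, 16) = 2
L (Min): min(18, 7, 10) = 7
I (Max): max(4, 2, 7) = 7
B (Min): min(9, 19, 7) = 7
O (Min): min(0, 20, 0) = 0
P (Min): min(12, 14, 0) = 0
N (Max): max(0, 0, 9) = 9
M (Min): min(9, 13, 18) = 9
Root (Max): max(7, 9, 2) = 9

9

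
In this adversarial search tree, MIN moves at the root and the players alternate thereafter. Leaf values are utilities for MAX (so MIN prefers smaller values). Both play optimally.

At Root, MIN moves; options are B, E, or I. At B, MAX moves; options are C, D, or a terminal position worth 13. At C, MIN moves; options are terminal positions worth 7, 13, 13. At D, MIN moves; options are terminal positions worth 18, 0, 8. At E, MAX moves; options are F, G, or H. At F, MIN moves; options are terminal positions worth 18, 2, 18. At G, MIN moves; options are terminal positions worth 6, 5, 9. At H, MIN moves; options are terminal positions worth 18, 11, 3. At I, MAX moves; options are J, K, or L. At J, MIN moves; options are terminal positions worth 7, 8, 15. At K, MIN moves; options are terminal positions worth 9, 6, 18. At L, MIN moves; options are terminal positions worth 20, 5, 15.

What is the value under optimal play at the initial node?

C (MIN): min(7, 13, 13) = 7
D (MIN): min(18, 0, 8) = 0
B (MAX): max(7, 0, 13) = 13
F (MIN): min(18, 2, 18) = 2
G (MIN): min(6, 5, 9) = 5
H (MIN): min(18, 11, 3) = 3
E (MAX): max(2, 5, 3) = 5
J (MIN): min(7, 8, 15) = 7
K (MIN): min(9, 6, 18) = 6
L (MIN): min(20, 5, 15) = 5
I (MAX): max(7, 6, 5) = 7
Root (MIN): min(13, 5, 7) = 5

5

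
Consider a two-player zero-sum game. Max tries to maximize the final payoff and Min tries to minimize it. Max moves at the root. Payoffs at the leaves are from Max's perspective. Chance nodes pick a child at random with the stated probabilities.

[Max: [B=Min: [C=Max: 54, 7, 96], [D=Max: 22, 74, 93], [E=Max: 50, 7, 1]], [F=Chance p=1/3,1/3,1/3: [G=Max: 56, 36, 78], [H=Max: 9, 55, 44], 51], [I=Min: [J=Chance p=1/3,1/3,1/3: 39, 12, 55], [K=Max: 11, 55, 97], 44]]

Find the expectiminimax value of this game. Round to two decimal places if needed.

61.33

C (Max): max(54, 7, 96) = 96
D (Max): max(22, 74, 93) = 93
E (Max): max(50, 7, 1) = 50
B (Min): min(96, 93, 50) = 50
G (Max): max(56, 36, 78) = 78
H (Max): max(9, 55, 44) = 55
F (Chance): 1/3·78 + 1/3·55 + 1/3·51 = 61.33
J (Chance): 1/3·39 + 1/3·12 + 1/3·55 = 35.33
K (Max): max(11, 55, 97) = 97
I (Min): min(35.33, 97, 44) = 35.33
Root (Max): max(50, 61.33, 35.33) = 61.33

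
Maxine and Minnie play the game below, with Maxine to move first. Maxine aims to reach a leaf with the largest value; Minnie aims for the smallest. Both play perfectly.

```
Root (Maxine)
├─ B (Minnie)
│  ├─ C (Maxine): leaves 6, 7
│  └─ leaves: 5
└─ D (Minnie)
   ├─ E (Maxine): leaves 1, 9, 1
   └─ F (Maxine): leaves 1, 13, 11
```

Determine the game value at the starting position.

C (Maxine): max(6, 7) = 7
B (Minnie): min(7, 5) = 5
E (Maxine): max(1, 9, 1) = 9
F (Maxine): max(1, 13, 11) = 13
D (Minnie): min(9, 13) = 9
Root (Maxine): max(5, 9) = 9

9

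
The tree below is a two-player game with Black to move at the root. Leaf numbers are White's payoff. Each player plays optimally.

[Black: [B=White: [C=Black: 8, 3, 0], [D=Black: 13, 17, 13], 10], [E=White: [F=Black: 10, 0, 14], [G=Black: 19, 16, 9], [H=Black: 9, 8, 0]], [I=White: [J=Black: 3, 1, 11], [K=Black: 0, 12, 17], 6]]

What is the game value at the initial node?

C (Black): min(8, 3, 0) = 0
D (Black): min(13, 17, 13) = 13
B (White): max(0, 13, 10) = 13
F (Black): min(10, 0, 14) = 0
G (Black): min(19, 16, 9) = 9
H (Black): min(9, 8, 0) = 0
E (White): max(0, 9, 0) = 9
J (Black): min(3, 1, 11) = 1
K (Black): min(0, 12, 17) = 0
I (White): max(1, 0, 6) = 6
Root (Black): min(13, 9, 6) = 6

6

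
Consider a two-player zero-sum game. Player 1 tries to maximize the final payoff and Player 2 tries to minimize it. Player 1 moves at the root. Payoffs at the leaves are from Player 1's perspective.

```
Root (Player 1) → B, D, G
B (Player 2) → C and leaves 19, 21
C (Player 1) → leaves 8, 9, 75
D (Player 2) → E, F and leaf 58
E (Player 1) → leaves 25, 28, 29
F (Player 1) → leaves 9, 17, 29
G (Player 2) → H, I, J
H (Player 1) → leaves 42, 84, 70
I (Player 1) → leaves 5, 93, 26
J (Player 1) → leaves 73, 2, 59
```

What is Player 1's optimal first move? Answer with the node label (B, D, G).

C (Player 1): max(8, 9, 75) = 75
B (Player 2): min(75, 19, 21) = 19
E (Player 1): max(25, 28, 29) = 29
F (Player 1): max(9, 17, 29) = 29
D (Player 2): min(29, 29, 58) = 29
H (Player 1): max(42, 84, 70) = 84
I (Player 1): max(5, 93, 26) = 93
J (Player 1): max(73, 2, 59) = 73
G (Player 2): min(84, 93, 73) = 73
Root (Player 1): max(19, 29, 73) = 73
Player 1 picks the child with the highest value: G (value 73).

G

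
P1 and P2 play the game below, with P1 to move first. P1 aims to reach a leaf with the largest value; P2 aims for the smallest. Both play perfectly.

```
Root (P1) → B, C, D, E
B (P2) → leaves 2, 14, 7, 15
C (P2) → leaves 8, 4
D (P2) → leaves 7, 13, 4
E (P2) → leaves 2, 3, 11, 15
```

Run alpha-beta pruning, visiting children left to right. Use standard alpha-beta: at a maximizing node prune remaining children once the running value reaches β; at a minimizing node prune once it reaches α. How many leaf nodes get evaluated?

B [α=-∞,β=+∞]: v=2
C [α=2,β=+∞]: v=4
D [α=4,β=+∞]: v=4
E [α=4,β=+∞]: v=2 after child 1 ≤ α → α-cutoff, skip 3
Root [α=-∞,β=+∞]: v=4
Leaves evaluated: 10 of 13.

10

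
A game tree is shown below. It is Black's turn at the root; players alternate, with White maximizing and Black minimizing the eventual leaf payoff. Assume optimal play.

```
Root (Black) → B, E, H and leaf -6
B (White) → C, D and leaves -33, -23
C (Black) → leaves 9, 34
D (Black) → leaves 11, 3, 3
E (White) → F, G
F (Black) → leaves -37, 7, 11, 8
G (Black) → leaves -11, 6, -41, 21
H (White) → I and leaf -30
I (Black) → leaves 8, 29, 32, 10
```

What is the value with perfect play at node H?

8

I: min(8, 29, 32, 10) = 8
H: max(8, -30) = 8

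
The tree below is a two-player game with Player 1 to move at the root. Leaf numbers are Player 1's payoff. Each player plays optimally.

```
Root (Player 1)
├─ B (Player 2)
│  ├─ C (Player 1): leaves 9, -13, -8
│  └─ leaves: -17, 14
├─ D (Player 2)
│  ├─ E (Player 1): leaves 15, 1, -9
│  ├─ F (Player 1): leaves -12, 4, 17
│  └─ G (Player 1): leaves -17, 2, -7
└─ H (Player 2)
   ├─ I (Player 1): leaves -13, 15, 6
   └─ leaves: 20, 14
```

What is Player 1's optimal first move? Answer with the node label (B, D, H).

C (Player 1): max(9, -13, -8) = 9
B (Player 2): min(9, -17, 14) = -17
E (Player 1): max(15, 1, -9) = 15
F (Player 1): max(-12, 4, 17) = 17
G (Player 1): max(-17, 2, -7) = 2
D (Player 2): min(15, 17, 2) = 2
I (Player 1): max(-13, 15, 6) = 15
H (Player 2): min(15, 20, 14) = 14
Root (Player 1): max(-17, 2, 14) = 14
Player 1 picks the child with the highest value: H (value 14).

H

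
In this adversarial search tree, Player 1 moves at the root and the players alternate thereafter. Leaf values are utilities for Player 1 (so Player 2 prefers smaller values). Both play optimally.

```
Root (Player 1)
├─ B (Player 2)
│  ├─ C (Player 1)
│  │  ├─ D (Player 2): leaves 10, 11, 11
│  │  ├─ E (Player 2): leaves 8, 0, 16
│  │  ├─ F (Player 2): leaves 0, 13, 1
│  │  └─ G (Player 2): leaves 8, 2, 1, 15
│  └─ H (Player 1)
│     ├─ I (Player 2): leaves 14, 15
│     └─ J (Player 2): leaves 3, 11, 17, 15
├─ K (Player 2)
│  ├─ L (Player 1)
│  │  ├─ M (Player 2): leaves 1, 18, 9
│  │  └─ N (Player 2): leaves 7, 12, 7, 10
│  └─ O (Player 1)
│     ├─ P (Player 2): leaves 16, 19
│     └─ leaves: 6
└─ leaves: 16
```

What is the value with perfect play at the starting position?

D (Player 2): min(10, 11, 11) = 10
E (Player 2): min(8, 0, 16) = 0
F (Player 2): min(0, 13, 1) = 0
G (Player 2): min(8, 2, 1, 15) = 1
C (Player 1): max(10, 0, 0, 1) = 10
I (Player 2): min(14, 15) = 14
J (Player 2): min(3, 11, 17, 15) = 3
H (Player 1): max(14, 3) = 14
B (Player 2): min(10, 14) = 10
M (Player 2): min(1, 18, 9) = 1
N (Player 2): min(7, 12, 7, 10) = 7
L (Player 1): max(1, 7) = 7
P (Player 2): min(16, 19) = 16
O (Player 1): max(16, 6) = 16
K (Player 2): min(7, 16) = 7
Root (Player 1): max(10, 7, 16) = 16

16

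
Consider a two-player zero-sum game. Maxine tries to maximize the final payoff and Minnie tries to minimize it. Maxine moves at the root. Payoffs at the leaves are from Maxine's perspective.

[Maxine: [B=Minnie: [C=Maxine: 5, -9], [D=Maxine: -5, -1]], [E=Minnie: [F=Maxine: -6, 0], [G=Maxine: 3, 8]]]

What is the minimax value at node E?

0

F: max(-6, 0) = 0
G: max(3, 8) = 8
E: min(0, 8) = 0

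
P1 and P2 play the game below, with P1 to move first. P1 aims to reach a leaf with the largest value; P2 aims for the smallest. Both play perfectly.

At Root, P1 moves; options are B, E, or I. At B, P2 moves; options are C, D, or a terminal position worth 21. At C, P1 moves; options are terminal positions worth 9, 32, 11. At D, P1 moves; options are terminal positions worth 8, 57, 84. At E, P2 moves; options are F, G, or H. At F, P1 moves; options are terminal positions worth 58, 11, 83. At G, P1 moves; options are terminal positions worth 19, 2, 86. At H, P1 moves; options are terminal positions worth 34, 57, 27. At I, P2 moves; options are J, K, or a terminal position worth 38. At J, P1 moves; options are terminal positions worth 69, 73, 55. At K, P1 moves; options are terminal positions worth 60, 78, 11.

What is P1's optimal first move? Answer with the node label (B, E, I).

E

C (P1): max(9, 32, 11) = 32
D (P1): max(8, 57, 84) = 84
B (P2): min(32, 84, 21) = 21
F (P1): max(58, 11, 83) = 83
G (P1): max(19, 2, 86) = 86
H (P1): max(34, 57, 27) = 57
E (P2): min(83, 86, 57) = 57
J (P1): max(69, 73, 55) = 73
K (P1): max(60, 78, 11) = 78
I (P2): min(73, 78, 38) = 38
Root (P1): max(21, 57, 38) = 57
P1 picks the child with the highest value: E (value 57).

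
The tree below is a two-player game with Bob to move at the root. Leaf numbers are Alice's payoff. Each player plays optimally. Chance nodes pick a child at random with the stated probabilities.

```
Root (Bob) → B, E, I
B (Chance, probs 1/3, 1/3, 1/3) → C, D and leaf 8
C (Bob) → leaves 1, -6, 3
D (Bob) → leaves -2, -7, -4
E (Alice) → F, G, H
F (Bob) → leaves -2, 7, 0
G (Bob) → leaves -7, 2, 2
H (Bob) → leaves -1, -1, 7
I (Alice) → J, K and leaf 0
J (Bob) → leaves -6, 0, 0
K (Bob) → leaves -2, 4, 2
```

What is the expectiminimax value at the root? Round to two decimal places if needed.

-1.67

C (Bob): min(1, -6, 3) = -6
D (Bob): min(-2, -7, -4) = -7
B (Chance): 1/3·-6 + 1/3·-7 + 1/3·8 = -1.67
F (Bob): min(-2, 7, 0) = -2
G (Bob): min(-7, 2, 2) = -7
H (Bob): min(-1, -1, 7) = -1
E (Alice): max(-2, -7, -1) = -1
J (Bob): min(-6, 0, 0) = -6
K (Bob): min(-2, 4, 2) = -2
I (Alice): max(-6, -2, 0) = 0
Root (Bob): min(-1.67, -1, 0) = -1.67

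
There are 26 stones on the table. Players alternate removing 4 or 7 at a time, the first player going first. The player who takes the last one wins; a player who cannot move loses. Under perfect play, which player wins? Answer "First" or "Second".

i:   0  1  2  3  4  5  6  7  8  9 10 11 12 13 14 15 16 17 18 19 20 21 22 23 24 25 26
     L  L  L  L  W  W  W  W  W  W  W  L  L  L  L  W  W  W  W  W  W  W  L  L  L  L  W
Position 26 is W, so the first player wins.

First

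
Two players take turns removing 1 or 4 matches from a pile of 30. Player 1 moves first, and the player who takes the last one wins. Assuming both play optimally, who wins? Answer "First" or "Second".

Mark each pile size as W (mover wins) or L (mover loses):
i:   0  1  2  3  4  5  6  7  8  9 10 11 12 13 14 15 16 17 18 19 20 21 22 23 24 25 26 27 28 29 30
     L  W  L  W  W  L  W  L  W  W  L  W  L  W  W  L  W  L  W  W  L  W  L  W  W  L  W  L  W  W  L
Position 30 is L, so the second player wins.

Second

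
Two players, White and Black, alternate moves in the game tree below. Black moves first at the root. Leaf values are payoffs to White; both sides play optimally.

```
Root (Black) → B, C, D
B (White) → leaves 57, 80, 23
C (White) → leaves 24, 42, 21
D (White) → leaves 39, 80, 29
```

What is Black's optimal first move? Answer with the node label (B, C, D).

C

B (White): max(57, 80, 23) = 80
C (White): max(24, 42, 21) = 42
D (White): max(39, 80, 29) = 80
Root (Black): min(80, 42, 80) = 42
Black picks the child with the lowest value: C (value 42).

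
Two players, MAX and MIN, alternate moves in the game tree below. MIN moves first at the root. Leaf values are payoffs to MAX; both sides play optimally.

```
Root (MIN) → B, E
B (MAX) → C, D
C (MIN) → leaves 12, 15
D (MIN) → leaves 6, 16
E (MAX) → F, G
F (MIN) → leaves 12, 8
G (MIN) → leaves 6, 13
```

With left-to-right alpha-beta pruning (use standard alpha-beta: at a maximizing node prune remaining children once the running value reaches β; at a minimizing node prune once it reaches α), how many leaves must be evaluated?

6

C [α=-∞,β=+∞]: v=12
D [α=12,β=+∞]: v=6 after child 1 ≤ α → α-cutoff, skip 1
B [α=-∞,β=+∞]: v=12
F [α=-∞,β=12]: v=8
G [α=8,β=12]: v=6 after child 1 ≤ α → α-cutoff, skip 1
E [α=-∞,β=12]: v=8
Root [α=-∞,β=+∞]: v=8
Leaves evaluated: 6 of 8.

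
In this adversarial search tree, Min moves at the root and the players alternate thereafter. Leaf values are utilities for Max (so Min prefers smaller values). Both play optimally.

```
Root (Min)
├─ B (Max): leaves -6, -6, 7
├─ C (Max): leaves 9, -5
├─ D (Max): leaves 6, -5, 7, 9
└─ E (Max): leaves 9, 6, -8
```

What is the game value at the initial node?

B (Max): max(-6, -6, 7) = 7
C (Max): max(9, -5) = 9
D (Max): max(6, -5, 7, 9) = 9
E (Max): max(9, 6, -8) = 9
Root (Min): min(7, 9, 9, 9) = 7

7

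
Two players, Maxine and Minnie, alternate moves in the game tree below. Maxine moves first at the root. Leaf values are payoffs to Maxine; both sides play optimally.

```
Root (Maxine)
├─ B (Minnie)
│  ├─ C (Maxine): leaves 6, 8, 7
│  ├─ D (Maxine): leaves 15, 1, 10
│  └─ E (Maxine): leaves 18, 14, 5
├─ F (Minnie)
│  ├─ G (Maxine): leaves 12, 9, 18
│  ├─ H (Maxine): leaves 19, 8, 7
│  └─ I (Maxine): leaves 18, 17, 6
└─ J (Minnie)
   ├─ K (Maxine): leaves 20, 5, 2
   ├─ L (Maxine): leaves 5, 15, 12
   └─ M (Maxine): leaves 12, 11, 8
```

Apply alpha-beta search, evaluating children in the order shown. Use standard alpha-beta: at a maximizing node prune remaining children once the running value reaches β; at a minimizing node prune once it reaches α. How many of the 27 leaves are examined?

16

C [α=-∞,β=+∞]: v=8
D [α=-∞,β=8]: v=15 after child 1 ≥ β → β-cutoff, skip 2
E [α=-∞,β=8]: v=18 after child 1 ≥ β → β-cutoff, skip 2
B [α=-∞,β=+∞]: v=8
G [α=8,β=+∞]: v=18
H [α=8,β=18]: v=19 after child 1 ≥ β → β-cutoff, skip 2
I [α=8,β=18]: v=18 after child 1 ≥ β → β-cutoff, skip 2
F [α=8,β=+∞]: v=18
K [α=18,β=+∞]: v=20
L [α=18,β=20]: v=15
J [α=18,β=+∞]: v=15 after child 2 ≤ α → α-cutoff, skip 1
Root [α=-∞,β=+∞]: v=18
Leaves evaluated: 16 of 27.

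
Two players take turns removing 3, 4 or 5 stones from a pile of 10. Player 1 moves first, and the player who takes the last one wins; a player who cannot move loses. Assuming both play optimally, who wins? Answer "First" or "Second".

Compute winning (W) and losing (L) positions by backward induction:
i:   0  1  2  3  4  5  6  7  8  9 10
     L  L  L  W  W  W  W  W  L  L  L
Position 10 is L, so the second player wins.

Second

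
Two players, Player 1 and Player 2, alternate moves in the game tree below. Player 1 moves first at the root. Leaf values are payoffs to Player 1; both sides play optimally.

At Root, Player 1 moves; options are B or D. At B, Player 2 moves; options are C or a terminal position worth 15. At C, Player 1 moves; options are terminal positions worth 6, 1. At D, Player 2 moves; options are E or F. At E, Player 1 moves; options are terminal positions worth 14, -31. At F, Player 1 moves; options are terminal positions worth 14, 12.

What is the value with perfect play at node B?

C: max(6, 1) = 6
B: min(6, 15) = 6

6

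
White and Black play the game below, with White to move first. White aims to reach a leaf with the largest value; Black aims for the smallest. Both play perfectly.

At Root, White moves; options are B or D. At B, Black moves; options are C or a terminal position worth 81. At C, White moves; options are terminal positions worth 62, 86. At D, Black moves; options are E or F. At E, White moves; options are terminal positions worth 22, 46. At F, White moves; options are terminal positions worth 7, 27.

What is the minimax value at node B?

C: max(62, 86) = 86
B: min(86, 81) = 81

81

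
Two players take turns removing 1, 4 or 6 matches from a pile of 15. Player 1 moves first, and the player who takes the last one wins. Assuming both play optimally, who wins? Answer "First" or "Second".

Second

Compute winning (W) and losing (L) positions by backward induction:
i:   0  1  2  3  4  5  6  7  8  9 10 11 12 13 14 15
     L  W  L  W  W  L  W  L  W  W  L  W  L  W  W  L
Position 15 is L, so the second player wins.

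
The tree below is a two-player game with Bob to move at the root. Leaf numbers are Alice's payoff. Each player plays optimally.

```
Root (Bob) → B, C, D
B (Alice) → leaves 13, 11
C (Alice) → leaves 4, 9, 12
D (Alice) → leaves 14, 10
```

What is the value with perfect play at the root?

B (Alice): max(13, 11) = 13
C (Alice): max(4, 9, 12) = 12
D (Alice): max(14, 10) = 14
Root (Bob): min(13, 12, 14) = 12

12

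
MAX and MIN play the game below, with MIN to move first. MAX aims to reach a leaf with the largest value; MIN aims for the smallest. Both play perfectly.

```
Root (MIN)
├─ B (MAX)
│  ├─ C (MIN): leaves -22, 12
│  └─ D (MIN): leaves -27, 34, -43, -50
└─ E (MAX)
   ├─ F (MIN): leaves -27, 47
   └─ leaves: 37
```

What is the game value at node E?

F: min(-27, 47) = -27
E: max(-27, 37) = 37

37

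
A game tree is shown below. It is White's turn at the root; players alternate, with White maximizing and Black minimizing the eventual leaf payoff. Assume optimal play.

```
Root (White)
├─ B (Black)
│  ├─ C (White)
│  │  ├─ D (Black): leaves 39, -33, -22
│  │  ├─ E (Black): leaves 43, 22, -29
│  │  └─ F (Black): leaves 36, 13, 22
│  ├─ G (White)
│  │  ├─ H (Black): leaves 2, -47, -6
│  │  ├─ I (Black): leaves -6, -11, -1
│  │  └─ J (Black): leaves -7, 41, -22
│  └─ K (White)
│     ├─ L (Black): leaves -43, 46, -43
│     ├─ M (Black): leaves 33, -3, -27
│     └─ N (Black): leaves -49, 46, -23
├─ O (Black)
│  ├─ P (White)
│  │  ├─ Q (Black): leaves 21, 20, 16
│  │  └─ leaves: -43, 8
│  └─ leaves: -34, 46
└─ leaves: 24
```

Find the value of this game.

24

D (Black): min(39, -33, -22) = -33
E (Black): min(43, 22, -29) = -29
F (Black): min(36, 13, 22) = 13
C (White): max(-33, -29, 13) = 13
H (Black): min(2, -47, -6) = -47
I (Black): min(-6, -11, -1) = -11
J (Black): min(-7, 41, -22) = -22
G (White): max(-47, -11, -22) = -11
L (Black): min(-43, 46, -43) = -43
M (Black): min(33, -3, -27) = -27
N (Black): min(-49, 46, -23) = -49
K (White): max(-43, -27, -49) = -27
B (Black): min(13, -11, -27) = -27
Q (Black): min(21, 20, 16) = 16
P (White): max(16, -43, 8) = 16
O (Black): min(16, -34, 46) = -34
Root (White): max(-27, -34, 24) = 24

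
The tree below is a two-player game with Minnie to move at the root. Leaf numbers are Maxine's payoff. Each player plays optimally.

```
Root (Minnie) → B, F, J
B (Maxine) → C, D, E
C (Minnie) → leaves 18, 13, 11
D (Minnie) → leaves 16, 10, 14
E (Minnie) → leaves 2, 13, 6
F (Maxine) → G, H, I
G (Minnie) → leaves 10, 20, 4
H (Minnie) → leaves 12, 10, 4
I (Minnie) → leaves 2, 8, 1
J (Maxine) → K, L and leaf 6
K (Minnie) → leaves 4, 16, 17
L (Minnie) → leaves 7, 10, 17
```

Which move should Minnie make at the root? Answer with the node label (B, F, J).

F

C (Minnie): min(18, 13, 11) = 11
D (Minnie): min(16, 10, 14) = 10
E (Minnie): min(2, 13, 6) = 2
B (Maxine): max(11, 10, 2) = 11
G (Minnie): min(10, 20, 4) = 4
H (Minnie): min(12, 10, 4) = 4
I (Minnie): min(2, 8, 1) = 1
F (Maxine): max(4, 4, 1) = 4
K (Minnie): min(4, 16, 17) = 4
L (Minnie): min(7, 10, 17) = 7
J (Maxine): max(4, 7, 6) = 7
Root (Minnie): min(11, 4, 7) = 4
Minnie picks the child with the lowest value: F (value 4).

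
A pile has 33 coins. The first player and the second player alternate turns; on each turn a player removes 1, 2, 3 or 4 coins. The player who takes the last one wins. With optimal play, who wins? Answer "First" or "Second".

Mark each pile size as W (mover wins) or L (mover loses):
i:   0  1  2  3  4  5  6  7  8  9 10 11 12 13 14 15 16 17 18 19 20 21 22 23 24 25 26 27 28 29 30 31 32 33
     L  W  W  W  W  L  W  W  W  W  L  W  W  W  W  L  W  W  W  W  L  W  W  W  W  L  W  W  W  W  L  W  W  W
Position 33 is W, so the first player wins.

First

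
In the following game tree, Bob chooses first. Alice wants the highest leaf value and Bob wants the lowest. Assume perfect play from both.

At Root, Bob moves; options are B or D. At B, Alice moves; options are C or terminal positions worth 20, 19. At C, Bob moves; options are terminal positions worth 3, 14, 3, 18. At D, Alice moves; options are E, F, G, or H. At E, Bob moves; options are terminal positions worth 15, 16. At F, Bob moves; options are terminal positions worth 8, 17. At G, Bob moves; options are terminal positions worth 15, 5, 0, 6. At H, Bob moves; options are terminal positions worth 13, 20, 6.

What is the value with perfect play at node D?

E: min(15, 16) = 15
F: min(8, 17) = 8
G: min(15, 5, 0, 6) = 0
H: min(13, 20, 6) = 6
D: max(15, 8, 0, 6) = 15

15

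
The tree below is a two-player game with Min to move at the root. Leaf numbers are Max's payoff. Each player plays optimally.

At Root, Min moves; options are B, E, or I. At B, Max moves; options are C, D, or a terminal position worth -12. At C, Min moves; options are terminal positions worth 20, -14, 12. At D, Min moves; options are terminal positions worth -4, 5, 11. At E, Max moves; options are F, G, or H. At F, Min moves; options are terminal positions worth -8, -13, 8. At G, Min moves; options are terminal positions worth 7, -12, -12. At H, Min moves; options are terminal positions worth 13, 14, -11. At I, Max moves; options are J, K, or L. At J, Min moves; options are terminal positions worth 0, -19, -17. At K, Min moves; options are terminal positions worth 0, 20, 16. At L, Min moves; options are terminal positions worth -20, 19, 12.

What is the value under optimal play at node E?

F: min(-8, -13, 8) = -13
G: min(7, -12, -12) = -12
H: min(13, 14, -11) = -11
E: max(-13, -12, -11) = -11

-11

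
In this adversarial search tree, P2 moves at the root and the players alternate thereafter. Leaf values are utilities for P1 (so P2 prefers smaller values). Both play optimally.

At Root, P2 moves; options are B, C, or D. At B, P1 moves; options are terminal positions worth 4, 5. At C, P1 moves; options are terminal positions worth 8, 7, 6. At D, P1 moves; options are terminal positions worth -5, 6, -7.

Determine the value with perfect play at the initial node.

B (P1): max(4, 5) = 5
C (P1): max(8, 7, 6) = 8
D (P1): max(-5, 6, -7) = 6
Root (P2): min(5, 8, 6) = 5

5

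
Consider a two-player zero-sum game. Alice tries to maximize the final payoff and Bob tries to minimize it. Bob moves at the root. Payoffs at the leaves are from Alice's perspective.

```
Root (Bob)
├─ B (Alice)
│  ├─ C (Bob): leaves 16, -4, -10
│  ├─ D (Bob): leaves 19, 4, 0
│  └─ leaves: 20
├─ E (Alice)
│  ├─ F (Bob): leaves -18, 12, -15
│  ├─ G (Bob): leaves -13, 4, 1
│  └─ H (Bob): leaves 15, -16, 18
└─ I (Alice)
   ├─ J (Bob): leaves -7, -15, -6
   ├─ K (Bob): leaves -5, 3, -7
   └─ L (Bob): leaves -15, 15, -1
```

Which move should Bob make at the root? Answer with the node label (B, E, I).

E

C (Bob): min(16, -4, -10) = -10
D (Bob): min(19, 4, 0) = 0
B (Alice): max(-10, 0, 20) = 20
F (Bob): min(-18, 12, -15) = -18
G (Bob): min(-13, 4, 1) = -13
H (Bob): min(15, -16, 18) = -16
E (Alice): max(-18, -13, -16) = -13
J (Bob): min(-7, -15, -6) = -15
K (Bob): min(-5, 3, -7) = -7
L (Bob): min(-15, 15, -1) = -15
I (Alice): max(-15, -7, -15) = -7
Root (Bob): min(20, -13, -7) = -13
Bob picks the child with the lowest value: E (value -13).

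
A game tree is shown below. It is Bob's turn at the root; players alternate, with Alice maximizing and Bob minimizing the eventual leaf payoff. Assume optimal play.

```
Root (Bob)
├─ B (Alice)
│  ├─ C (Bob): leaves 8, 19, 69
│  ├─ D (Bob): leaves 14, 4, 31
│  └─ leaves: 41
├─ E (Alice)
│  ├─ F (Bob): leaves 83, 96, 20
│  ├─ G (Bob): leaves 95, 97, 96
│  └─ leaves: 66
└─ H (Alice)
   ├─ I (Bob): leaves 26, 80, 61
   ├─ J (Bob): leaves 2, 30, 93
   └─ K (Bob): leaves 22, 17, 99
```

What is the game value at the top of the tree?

26

C (Bob): min(8, 19, 69) = 8
D (Bob): min(14, 4, 31) = 4
B (Alice): max(8, 4, 41) = 41
F (Bob): min(83, 96, 20) = 20
G (Bob): min(95, 97, 96) = 95
E (Alice): max(20, 95, 66) = 95
I (Bob): min(26, 80, 61) = 26
J (Bob): min(2, 30, 93) = 2
K (Bob): min(22, 17, 99) = 17
H (Alice): max(26, 2, 17) = 26
Root (Bob): min(41, 95, 26) = 26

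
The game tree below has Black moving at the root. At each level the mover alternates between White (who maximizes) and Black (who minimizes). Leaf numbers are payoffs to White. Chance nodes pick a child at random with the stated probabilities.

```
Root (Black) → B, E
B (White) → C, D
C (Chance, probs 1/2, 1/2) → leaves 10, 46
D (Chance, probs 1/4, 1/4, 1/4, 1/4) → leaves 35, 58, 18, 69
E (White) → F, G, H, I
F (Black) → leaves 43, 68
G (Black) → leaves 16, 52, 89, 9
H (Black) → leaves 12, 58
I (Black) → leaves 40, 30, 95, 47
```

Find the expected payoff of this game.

43

C (Chance): 1/2·10 + 1/2·46 = 28
D (Chance): 1/4·35 + 1/4·58 + 1/4·18 + 1/4·69 = 45
B (White): max(28, 45) = 45
F (Black): min(43, 68) = 43
G (Black): min(16, 52, 89, 9) = 9
H (Black): min(12, 58) = 12
I (Black): min(40, 30, 95, 47) = 30
E (White): max(43, 9, 12, 30) = 43
Root (Black): min(45, 43) = 43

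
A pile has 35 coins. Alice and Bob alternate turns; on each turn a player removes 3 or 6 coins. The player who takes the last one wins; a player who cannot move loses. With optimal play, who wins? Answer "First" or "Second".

Mark each pile size as W (mover wins) or L (mover loses):
i:   0  1  2  3  4  5  6  7  8  9 10 11 12 13 14 15 16 17 18 19 20 21 22 23 24 25 26 27 28 29 30 31 32 33 34 35
     L  L  L  W  W  W  W  W  W  L  L  L  W  W  W  W  W  W  L  L  L  W  W  W  W  W  W  L  L  L  W  W  W  W  W  W
Position 35 is W, so the first player wins.

First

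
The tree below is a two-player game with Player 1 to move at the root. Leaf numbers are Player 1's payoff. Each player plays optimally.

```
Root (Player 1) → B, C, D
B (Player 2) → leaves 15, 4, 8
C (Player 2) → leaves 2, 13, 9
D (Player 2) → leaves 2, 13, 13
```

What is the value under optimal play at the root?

B (Player 2): min(15, 4, 8) = 4
C (Player 2): min(2, 13, 9) = 2
D (Player 2): min(2, 13, 13) = 2
Root (Player 1): max(4, 2, 2) = 4

4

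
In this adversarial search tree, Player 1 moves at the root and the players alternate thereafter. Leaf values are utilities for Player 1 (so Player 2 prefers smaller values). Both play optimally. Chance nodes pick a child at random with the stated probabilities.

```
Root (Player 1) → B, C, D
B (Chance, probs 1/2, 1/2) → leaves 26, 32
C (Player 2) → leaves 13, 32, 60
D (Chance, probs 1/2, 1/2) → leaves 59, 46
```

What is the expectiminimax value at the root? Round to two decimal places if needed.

52.5

B (Chance): 1/2·26 + 1/2·32 = 29
C (Player 2): min(13, 32, 60) = 13
D (Chance): 1/2·59 + 1/2·46 = 52.5
Root (Player 1): max(29, 13, 52.5) = 52.5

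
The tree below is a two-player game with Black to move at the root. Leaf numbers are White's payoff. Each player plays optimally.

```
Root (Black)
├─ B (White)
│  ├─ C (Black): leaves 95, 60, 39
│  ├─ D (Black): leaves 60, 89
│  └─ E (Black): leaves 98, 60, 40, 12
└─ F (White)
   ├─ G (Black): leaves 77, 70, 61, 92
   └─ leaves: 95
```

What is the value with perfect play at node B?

60

C: min(95, 60, 39) = 39
D: min(60, 89) = 60
E: min(98, 60, 40, 12) = 12
B: max(39, 60, 12) = 60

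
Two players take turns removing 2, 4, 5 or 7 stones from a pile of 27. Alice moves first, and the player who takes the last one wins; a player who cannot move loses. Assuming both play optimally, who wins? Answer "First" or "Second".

Second

W/L table (W = player to move can force a win):
i:   0  1  2  3  4  5  6  7  8  9 10 11 12 13 14 15 16 17 18 19 20 21 22 23 24 25 26 27
     L  L  W  W  W  W  W  W  W  L  L  W  W  W  W  W  W  W  L  L  W  W  W  W  W  W  W  L
Position 27 is L, so the second player wins.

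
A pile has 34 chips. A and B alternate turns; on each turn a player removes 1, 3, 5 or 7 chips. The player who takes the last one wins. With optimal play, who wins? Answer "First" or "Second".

Second

Mark each pile size as W (mover wins) or L (mover loses):
i:   0  1  2  3  4  5  6  7  8  9 10 11 12 13 14 15 16 17 18 19 20 21 22 23 24 25 26 27 28 29 30 31 32 33 34
     L  W  L  W  L  W  L  W  L  W  L  W  L  W  L  W  L  W  L  W  L  W  L  W  L  W  L  W  L  W  L  W  L  W  L
Position 34 is L, so the second player wins.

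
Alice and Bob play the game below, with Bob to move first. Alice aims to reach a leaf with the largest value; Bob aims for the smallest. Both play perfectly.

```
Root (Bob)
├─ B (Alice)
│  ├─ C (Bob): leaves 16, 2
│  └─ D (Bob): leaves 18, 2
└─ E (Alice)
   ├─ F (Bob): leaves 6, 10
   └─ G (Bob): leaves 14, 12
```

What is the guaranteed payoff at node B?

C: min(16, 2) = 2
D: min(18, 2) = 2
B: max(2, 2) = 2

2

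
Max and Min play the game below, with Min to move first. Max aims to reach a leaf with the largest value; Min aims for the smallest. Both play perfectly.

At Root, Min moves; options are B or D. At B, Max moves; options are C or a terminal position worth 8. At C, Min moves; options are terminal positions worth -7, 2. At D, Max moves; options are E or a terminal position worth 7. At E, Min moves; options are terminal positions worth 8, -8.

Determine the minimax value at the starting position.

7

C (Min): min(-7, 2) = -7
B (Max): max(-7, 8) = 8
E (Min): min(8, -8) = -8
D (Max): max(-8, 7) = 7
Root (Min): min(8, 7) = 7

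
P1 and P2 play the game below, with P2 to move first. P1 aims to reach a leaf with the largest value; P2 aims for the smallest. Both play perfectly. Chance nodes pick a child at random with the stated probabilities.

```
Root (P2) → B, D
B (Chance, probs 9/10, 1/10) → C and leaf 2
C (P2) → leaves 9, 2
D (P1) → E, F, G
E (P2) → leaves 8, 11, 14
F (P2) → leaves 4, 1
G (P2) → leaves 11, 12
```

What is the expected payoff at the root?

2

C (P2): min(9, 2) = 2
B (Chance): 9/10·2 + 1/10·2 = 2
E (P2): min(8, 11, 14) = 8
F (P2): min(4, 1) = 1
G (P2): min(11, 12) = 11
D (P1): max(8, 1, 11) = 11
Root (P2): min(2, 11) = 2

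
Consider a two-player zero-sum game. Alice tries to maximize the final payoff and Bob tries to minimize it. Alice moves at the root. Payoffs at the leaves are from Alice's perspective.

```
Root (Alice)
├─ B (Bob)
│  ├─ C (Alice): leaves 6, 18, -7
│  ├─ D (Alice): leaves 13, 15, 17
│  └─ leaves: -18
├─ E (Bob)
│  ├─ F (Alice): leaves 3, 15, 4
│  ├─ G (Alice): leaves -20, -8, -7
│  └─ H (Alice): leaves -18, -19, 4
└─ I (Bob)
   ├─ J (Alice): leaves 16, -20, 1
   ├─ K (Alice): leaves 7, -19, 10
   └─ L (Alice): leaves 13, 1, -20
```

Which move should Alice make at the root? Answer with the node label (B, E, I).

I

C (Alice): max(6, 18, -7) = 18
D (Alice): max(13, 15, 17) = 17
B (Bob): min(18, 17, -18) = -18
F (Alice): max(3, 15, 4) = 15
G (Alice): max(-20, -8, -7) = -7
H (Alice): max(-18, -19, 4) = 4
E (Bob): min(15, -7, 4) = -7
J (Alice): max(16, -20, 1) = 16
K (Alice): max(7, -19, 10) = 10
L (Alice): max(13, 1, -20) = 13
I (Bob): min(16, 10, 13) = 10
Root (Alice): max(-18, -7, 10) = 10
Alice picks the child with the highest value: I (value 10).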